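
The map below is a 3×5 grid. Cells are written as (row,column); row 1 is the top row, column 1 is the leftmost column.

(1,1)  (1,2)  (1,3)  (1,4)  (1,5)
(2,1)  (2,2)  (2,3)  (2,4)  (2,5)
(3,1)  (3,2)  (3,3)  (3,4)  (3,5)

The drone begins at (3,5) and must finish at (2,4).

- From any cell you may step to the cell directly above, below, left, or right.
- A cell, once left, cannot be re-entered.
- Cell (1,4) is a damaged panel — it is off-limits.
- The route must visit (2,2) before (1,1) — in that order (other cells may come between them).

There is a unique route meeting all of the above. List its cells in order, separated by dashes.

The waypoints must appear in the order (2,2), (1,1), with no cell reused.
Route from (3,5): left 3 to (3,2), up 1 to (2,2), left 1 to (2,1), up 1 to (1,1), right 2 to (1,3), down 1 to (2,3), right 1 to (2,4) — 10 moves in all.
Check: order respected ((2,2) at step 4, (1,1) at step 6).

(3,5) - (3,4) - (3,3) - (3,2) - (2,2) - (2,1) - (1,1) - (1,2) - (1,3) - (2,3) - (2,4)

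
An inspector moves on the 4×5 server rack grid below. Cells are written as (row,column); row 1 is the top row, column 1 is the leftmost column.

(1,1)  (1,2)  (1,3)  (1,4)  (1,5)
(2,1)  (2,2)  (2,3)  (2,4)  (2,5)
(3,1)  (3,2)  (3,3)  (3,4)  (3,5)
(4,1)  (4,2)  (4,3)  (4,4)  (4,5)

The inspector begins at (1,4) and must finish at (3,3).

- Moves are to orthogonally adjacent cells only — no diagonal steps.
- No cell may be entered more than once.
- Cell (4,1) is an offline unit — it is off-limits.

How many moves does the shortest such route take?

3

The Manhattan distance from (1,4) to (3,3) is |1−3| + |4−3| = 3, so at least 3 moves are needed.
A route of 3 moves achieves this: (1,4) → (2,4) → (3,4) → (3,3).
Since 3 matches the lower bound, it is optimal.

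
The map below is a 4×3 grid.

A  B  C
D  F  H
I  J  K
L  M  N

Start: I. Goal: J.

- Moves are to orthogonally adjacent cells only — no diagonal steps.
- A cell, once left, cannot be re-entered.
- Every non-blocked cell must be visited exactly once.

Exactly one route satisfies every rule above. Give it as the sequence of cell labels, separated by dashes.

I - L - M - N - K - H - C - B - A - D - F - J

Need to visit all 12 open cells exactly once, starting at I and ending at J.
Cell C has only two open neighbours (H and B), so the path must pass straight through it: one of those is the cell it's entered from and the other is where it exits.
Route from I: down to L, 2× right (reaching N), 3× up (reaching C), 2× left (reaching A), down to D, right to F, down to J — 11 moves in all.
Check: all 12 open cells covered.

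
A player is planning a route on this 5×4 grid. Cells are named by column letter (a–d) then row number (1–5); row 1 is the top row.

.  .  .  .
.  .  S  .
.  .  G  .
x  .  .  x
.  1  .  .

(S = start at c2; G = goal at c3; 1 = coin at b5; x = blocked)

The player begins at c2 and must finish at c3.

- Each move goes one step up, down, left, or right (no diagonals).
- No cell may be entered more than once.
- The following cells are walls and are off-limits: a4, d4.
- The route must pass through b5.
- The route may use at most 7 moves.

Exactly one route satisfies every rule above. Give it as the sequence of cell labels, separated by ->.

Any route must reach b5 and still end at c3 within 7 moves, so the order of the required stops is forced.
Route from c2: left to b2, 3× down (reaching b5), right to c5, 2× up (reaching c3) — 7 moves in all.
Check: all required cells visited; 7 ≤ 7 moves.

c2 -> b2 -> b3 -> b4 -> b5 -> c5 -> c4 -> c3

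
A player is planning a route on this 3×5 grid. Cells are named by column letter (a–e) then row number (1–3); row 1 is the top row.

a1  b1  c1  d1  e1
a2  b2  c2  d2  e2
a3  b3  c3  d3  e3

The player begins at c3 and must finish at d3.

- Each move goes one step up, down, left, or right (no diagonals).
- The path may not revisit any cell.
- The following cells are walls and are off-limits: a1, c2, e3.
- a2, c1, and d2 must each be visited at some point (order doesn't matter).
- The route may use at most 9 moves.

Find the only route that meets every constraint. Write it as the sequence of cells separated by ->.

c3 -> b3 -> a3 -> a2 -> b2 -> b1 -> c1 -> d1 -> d2 -> d3

The budget equals the shortest possible length, so every move has to be on a shortest route through the required cells.
Route from c3: 2× left (reaching a3), up to a2, right to b2, up to b1, 2× right (reaching d1), 2× down (reaching d3) — 9 moves in all.
Check: all required cells visited; 9 ≤ 9 moves.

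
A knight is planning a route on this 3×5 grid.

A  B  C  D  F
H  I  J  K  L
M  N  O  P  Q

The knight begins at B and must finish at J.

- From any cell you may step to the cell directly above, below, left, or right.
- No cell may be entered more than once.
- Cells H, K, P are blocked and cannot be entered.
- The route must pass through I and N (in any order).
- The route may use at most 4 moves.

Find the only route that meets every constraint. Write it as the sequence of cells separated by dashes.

B - I - N - O - J

The budget equals the shortest possible length, so every move has to be on a shortest route through the required cells.
Route from B: down 2 to N, right 1 to O, up 1 to J — 4 moves in all.
Check: all required cells visited; 4 ≤ 4 moves.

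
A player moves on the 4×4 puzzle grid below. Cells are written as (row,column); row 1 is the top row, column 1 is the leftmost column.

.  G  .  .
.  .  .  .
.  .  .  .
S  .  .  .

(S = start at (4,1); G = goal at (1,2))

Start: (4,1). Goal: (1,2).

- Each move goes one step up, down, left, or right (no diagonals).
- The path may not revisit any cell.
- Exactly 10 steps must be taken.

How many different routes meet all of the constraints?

42

Need simple routes of exactly 10 moves from (4,1) to (1,2) (Manhattan distance 4, so 3 moves are spent on a detour and 3 undoing it).
Branch systematically from the start, pruning whenever the remaining move budget drops below the Manhattan distance to (1,2) or differs from it in parity. Grouping the completions by first move — via (3,1): 21; via (4,2): 21 — and summing: 21 + 21 = 42.
That gives 42 routes.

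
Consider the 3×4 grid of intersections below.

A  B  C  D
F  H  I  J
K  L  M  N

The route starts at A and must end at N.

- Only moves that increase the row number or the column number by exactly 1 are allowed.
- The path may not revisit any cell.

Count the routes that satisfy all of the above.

10

A right/down-only route from A to N makes exactly 2 down-moves and 3 right-moves in some order.
With no other constraints that would be C(5,2) = 10 routes.
That gives 10 routes.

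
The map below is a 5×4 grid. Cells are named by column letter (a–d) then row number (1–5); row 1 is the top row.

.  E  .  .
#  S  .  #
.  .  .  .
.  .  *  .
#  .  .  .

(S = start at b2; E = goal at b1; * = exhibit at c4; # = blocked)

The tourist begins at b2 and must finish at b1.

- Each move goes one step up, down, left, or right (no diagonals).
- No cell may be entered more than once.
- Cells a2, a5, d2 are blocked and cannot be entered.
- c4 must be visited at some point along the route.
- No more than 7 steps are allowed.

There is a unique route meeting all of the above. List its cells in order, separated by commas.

Any route must reach c4 and still end at b1 within 7 moves, so the order of the required stops is forced.
Route from b2: 2× down (reaching b4), right to c4, 3× up (reaching c1), left to b1 — 7 moves in all.
Check: all required cells visited; 7 ≤ 7 moves.

b2, b3, b4, c4, c3, c2, c1, b1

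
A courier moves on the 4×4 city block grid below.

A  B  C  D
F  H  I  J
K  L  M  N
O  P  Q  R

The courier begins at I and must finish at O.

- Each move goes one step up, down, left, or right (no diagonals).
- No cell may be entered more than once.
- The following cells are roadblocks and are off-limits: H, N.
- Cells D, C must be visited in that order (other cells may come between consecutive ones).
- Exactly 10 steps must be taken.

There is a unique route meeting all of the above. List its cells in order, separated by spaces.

I J D C B A F K L P O

The waypoints must appear in the order D, C, with no cell reused.
Route from I: right to J, up to D, 3× left (reaching A), 2× down (reaching K), right to L, down to P, left to O — 10 moves in all.
Check: order respected (D at step 2, C at step 3); 10 moves as required.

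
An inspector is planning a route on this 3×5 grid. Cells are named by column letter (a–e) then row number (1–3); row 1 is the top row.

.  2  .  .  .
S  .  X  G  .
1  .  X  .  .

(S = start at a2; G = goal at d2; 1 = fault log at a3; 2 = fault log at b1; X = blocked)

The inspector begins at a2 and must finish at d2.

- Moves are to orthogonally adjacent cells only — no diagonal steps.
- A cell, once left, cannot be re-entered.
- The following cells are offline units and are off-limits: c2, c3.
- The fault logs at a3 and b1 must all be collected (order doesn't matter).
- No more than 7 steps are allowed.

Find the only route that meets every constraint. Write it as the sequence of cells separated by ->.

a2 -> a3 -> b3 -> b2 -> b1 -> c1 -> d1 -> d2

Any route must reach a3 and b1 and still end at d2 within 7 moves, so the order of the required stops is forced.
Route from a2: down 1 to a3, right 1 to b3, up 2 to b1, right 2 to d1, down 1 to d2 — 7 moves in all.
Check: all required cells visited; 7 ≤ 7 moves.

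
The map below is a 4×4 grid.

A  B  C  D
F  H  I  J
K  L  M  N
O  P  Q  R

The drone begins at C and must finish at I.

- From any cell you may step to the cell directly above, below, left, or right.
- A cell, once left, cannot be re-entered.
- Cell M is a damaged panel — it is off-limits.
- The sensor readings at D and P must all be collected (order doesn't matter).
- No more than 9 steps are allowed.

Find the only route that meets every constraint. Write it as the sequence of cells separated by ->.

The 9-move cap with required stops at D, P leaves no slack for detours.
Route from C: right 1 to D, down 3 to R, left 2 to P, up 2 to H, right 1 to I — 9 moves in all.
Check: all required cells visited; 9 ≤ 9 moves.

C -> D -> J -> N -> R -> Q -> P -> L -> H -> I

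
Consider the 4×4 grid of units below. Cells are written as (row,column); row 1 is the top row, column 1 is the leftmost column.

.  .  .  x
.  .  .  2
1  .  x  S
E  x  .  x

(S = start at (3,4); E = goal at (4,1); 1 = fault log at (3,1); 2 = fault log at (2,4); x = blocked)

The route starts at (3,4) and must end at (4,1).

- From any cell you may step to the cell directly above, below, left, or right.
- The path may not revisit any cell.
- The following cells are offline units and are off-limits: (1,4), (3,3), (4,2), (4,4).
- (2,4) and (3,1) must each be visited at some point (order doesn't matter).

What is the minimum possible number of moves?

6

Any route passes through (2,4) and (3,1) in some order between (3,4) and (4,1). Summing Manhattan distances along each leg and taking the cheapest ordering ((3,4) → (2,4) → (3,1) → (4,1)) gives a lower bound of 1 + 4 + 1 = 6 moves.
A route of 6 moves achieves this: (3,4) → (2,4) → (2,3) → (2,2) → (3,2) → (3,1) → (4,1).
Since 6 matches the lower bound, it is optimal.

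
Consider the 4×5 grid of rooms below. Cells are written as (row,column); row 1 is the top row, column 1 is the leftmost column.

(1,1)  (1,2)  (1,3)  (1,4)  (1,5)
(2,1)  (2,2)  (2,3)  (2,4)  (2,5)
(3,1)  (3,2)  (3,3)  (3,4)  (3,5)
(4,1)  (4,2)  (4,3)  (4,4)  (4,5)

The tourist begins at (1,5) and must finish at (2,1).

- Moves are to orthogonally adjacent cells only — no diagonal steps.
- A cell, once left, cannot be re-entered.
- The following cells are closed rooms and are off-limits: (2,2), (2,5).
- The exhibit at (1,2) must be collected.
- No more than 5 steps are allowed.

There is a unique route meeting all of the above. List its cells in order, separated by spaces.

(1,5) (1,4) (1,3) (1,2) (1,1) (2,1)

Any route must reach (1,2) and still end at (2,1) within 5 moves, so the order of the required stops is forced.
Route from (1,5): 4× left (reaching (1,1)), down to (2,1) — 5 moves in all.
Check: all required cells visited; 5 ≤ 5 moves.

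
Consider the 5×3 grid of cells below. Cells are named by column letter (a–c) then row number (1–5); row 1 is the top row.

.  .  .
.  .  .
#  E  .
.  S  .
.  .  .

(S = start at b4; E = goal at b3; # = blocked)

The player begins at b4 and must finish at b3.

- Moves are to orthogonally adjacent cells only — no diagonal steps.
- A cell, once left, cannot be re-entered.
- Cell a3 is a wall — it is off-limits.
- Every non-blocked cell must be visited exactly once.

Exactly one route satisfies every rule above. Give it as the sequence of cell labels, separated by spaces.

b4 a4 a5 b5 c5 c4 c3 c2 c1 b1 a1 a2 b2 b3

Need to visit all 14 open cells exactly once, starting at b4 and ending at b3.
Cell a2 has only two open neighbours (a1 and b2), so the path must pass straight through it: one of those is the cell it's entered from and the other is where it exits.
Route from b4: left to a4, down to a5, 2× right (reaching c5), 4× up (reaching c1), 2× left (reaching a1), down to a2, right to b2, down to b3 — 13 moves in all.
Check: all 14 open cells covered.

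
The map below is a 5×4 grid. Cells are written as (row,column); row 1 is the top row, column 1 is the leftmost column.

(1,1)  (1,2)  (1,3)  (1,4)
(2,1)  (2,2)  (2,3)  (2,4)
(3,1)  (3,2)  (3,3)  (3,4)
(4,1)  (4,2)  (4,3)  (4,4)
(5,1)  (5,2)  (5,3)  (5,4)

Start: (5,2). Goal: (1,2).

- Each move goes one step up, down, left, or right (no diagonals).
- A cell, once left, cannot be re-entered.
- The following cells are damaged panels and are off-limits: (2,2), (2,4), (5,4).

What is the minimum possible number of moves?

6

The Manhattan distance from (5,2) to (1,2) is |5−1| + |2−2| = 4, so at least 4 moves are needed.
That bound ignores the blocked cells. Measuring each leg by the fewest moves that actually steer around them ((5,2)→(1,2): 6) raises the lower bound to 6.
A route of 6 moves exists: (5,2) → (4,2) → (3,2) → (3,1) → (2,1) → (1,1) → (1,2).
Since 6 matches that lower bound, it is optimal.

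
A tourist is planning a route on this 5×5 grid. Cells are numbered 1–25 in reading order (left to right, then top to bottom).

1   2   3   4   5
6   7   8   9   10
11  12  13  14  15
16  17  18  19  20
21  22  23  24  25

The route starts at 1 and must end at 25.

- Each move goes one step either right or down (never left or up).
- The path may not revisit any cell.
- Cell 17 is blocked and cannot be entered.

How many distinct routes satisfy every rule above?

54

A right/down-only route from 1 to 25 makes exactly 4 down-moves and 4 right-moves in some order.
With no other constraints that would be C(8,4) = 70 routes.
Subtract routes through each blocked cell (inclusion–exclusion for overlaps): − through 17: 16 → 54.
That gives 54 routes.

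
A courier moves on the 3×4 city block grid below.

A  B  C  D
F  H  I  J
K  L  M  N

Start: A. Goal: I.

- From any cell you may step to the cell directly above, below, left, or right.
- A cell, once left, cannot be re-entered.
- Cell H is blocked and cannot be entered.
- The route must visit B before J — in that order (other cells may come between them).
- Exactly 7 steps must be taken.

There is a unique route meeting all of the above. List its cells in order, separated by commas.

The waypoints must appear in the order B, J, with no cell reused.
Route from A: 3× right (reaching D), 2× down (reaching N), left to M, up to I — 7 moves in all.
Check: order respected (B at step 1, J at step 4); 7 moves as required.

A, B, C, D, J, N, M, I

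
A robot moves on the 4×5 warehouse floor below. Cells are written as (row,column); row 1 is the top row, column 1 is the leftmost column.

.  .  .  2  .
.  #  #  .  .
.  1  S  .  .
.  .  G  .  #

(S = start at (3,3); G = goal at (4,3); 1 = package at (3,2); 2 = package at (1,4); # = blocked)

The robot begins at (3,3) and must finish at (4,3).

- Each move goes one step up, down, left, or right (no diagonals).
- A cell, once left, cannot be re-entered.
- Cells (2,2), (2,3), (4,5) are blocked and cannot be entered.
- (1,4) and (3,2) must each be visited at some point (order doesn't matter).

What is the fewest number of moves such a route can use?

11

Any route passes through (1,4) and (3,2) in some order between (3,3) and (4,3). Summing Manhattan distances along each leg and taking the cheapest ordering ((3,3) → (3,2) → (1,4) → (4,3)) gives a lower bound of 1 + 4 + 4 = 9 moves.
The shortest route satisfying every rule uses 11 moves: (3,3) → (3,2) → (3,1) → (2,1) → (1,1) → (1,2) → (1,3) → (1,4) → (2,4) → (3,4) → (4,4) → (4,3).
The bound of 9 isn't tight here; checking systematically, no route of length 9 through 10 satisfies every constraint, so 11 is the minimum.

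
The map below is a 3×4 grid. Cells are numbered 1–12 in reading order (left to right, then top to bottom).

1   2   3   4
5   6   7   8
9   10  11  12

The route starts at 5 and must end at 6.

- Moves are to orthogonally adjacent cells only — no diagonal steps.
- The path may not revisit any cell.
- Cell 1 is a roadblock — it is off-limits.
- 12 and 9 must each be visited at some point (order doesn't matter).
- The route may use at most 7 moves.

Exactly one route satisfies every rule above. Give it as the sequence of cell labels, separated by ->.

The 7-move cap with required stops at 12, 9 leaves no slack for detours.
Route from 5: down to 9, 3× right (reaching 12), up to 8, 2× left (reaching 6) — 7 moves in all.
Check: all required cells visited; 7 ≤ 7 moves.

5 -> 9 -> 10 -> 11 -> 12 -> 8 -> 7 -> 6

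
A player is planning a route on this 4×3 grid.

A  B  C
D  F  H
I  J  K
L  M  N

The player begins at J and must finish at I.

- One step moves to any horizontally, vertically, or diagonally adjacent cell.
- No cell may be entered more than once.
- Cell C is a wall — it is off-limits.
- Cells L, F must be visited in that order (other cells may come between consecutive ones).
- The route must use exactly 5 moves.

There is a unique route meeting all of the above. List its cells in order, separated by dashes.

The waypoints must appear in the order L, F, with no cell reused.
Route from J: down-left 1 to L, right 1 to M, up-right 1 to K, up-left 1 to F, down-left 1 to I — 5 moves in all.
Check: order respected (L at step 1, F at step 4); 5 moves as required.

J - L - M - K - F - I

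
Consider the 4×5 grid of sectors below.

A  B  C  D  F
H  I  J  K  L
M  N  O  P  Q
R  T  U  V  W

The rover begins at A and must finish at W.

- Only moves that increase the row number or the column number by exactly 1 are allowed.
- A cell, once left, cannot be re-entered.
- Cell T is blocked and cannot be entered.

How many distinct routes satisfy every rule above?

31

A right/down-only route from A to W makes exactly 3 down-moves and 4 right-moves in some order.
With no other constraints that would be C(7,3) = 35 routes.
Subtract routes through each blocked cell (inclusion–exclusion for overlaps): − through T: 4 → 31.
That gives 31 routes.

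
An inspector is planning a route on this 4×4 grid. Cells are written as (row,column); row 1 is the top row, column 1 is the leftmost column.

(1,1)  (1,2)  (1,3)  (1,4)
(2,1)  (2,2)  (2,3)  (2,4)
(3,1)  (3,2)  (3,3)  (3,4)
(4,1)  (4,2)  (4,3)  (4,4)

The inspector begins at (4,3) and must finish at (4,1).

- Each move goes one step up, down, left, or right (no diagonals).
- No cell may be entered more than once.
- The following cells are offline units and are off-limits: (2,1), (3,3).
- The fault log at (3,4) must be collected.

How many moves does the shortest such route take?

Any route passes through (3,4) somewhere between (4,3) and (4,1). Summing Manhattan distances along the two legs ((4,3) → (3,4) → (4,1)) gives a lower bound of 2 + 4 = 6 moves.
The shortest route satisfying every rule uses 8 moves: (4,3) → (4,4) → (3,4) → (2,4) → (2,3) → (2,2) → (3,2) → (4,2) → (4,1).
The no-revisit rule (legs can't share cells) pushes the minimum above the 6-move bound; an exhaustive check rules out every length from 6 to 7, leaving 8 as the minimum.

8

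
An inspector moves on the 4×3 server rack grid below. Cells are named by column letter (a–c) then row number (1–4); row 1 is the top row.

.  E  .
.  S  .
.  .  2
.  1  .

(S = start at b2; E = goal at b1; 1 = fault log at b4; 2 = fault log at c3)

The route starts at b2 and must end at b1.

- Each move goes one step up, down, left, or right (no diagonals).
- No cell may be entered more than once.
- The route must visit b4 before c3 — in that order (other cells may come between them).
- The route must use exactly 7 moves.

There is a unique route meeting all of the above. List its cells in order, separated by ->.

b2 -> b3 -> b4 -> c4 -> c3 -> c2 -> c1 -> b1

The waypoints must appear in the order b4, c3, with no cell reused.
Route from b2: 2× down (reaching b4), right to c4, 3× up (reaching c1), left to b1 — 7 moves in all.
Check: order respected (1 at step 2, 2 at step 4); 7 moves as required.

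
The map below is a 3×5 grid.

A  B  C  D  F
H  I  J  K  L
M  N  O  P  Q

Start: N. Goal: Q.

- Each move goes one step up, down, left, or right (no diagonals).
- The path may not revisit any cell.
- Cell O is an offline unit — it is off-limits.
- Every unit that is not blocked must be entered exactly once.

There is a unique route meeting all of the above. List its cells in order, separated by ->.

Need to visit all 14 open cells exactly once, starting at N and ending at Q.
Cell A has only two open neighbours (H and B), so the path must pass straight through it: one of those is the cell it's entered from and the other is where it exits.
Route from N: left 1 to M, up 2 to A, right 1 to B, down 1 to I, right 1 to J, up 1 to C, right 2 to F, down 1 to L, left 1 to K, down 1 to P, right 1 to Q — 13 moves in all.
Check: all 14 open cells covered.

N -> M -> H -> A -> B -> I -> J -> C -> D -> F -> L -> K -> P -> Q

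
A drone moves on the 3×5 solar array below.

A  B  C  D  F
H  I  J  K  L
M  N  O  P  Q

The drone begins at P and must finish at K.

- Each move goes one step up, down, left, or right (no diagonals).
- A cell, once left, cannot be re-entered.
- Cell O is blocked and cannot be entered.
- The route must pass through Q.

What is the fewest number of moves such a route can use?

Any route passes through Q somewhere between P and K. Summing Manhattan distances along the two legs (P → Q → K) gives a lower bound of 1 + 2 = 3 moves.
A route of 3 moves achieves this: P → Q → L → K.
Since 3 matches the lower bound, it is optimal.

3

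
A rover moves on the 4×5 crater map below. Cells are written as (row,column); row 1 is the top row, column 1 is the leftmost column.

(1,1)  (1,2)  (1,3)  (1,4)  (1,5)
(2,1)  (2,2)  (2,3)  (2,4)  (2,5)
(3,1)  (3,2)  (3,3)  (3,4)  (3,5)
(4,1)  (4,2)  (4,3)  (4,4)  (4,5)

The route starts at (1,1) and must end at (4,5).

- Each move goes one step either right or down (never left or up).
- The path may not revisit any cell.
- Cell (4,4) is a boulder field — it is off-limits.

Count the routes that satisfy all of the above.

A right/down-only route from (1,1) to (4,5) makes exactly 3 down-moves and 4 right-moves in some order.
With no other constraints that would be C(7,3) = 35 routes.
Subtract routes through each blocked cell (inclusion–exclusion for overlaps): − through (4,4): 20 → 15.
That gives 15 routes.

15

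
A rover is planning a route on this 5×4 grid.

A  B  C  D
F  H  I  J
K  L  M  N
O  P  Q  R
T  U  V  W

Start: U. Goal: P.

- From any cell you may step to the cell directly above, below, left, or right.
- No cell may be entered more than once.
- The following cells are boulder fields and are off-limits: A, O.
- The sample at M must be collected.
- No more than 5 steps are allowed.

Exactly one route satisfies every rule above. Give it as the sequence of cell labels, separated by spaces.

U V Q M L P

The 5-move cap with required stops at M leaves no slack for detours.
Route from U: right 1 to V, up 2 to M, left 1 to L, down 1 to P — 5 moves in all.
Check: all required cells visited; 5 ≤ 5 moves.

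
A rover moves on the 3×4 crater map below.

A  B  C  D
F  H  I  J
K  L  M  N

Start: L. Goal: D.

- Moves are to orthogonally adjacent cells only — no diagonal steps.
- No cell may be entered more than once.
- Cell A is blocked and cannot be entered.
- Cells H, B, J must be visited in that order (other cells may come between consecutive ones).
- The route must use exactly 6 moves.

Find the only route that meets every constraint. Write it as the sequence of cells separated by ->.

The waypoints must appear in the order H, B, J, with no cell reused.
Route from L: up 2 to B, right 1 to C, down 1 to I, right 1 to J, up 1 to D — 6 moves in all.
Check: order respected (H at step 1, B at step 2, J at step 5); 6 moves as required.

L -> H -> B -> C -> I -> J -> D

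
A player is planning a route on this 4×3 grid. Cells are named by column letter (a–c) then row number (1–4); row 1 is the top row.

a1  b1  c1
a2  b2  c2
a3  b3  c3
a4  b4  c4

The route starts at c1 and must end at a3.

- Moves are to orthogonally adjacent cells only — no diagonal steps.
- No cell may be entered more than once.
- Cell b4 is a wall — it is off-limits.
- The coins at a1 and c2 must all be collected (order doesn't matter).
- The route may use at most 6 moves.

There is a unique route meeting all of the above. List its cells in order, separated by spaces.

c1 c2 b2 b1 a1 a2 a3

The 6-move cap with required stops at a1, c2 leaves no slack for detours.
Route from c1: down to c2, left to b2, up to b1, left to a1, 2× down (reaching a3) — 6 moves in all.
Check: all required cells visited; 6 ≤ 6 moves.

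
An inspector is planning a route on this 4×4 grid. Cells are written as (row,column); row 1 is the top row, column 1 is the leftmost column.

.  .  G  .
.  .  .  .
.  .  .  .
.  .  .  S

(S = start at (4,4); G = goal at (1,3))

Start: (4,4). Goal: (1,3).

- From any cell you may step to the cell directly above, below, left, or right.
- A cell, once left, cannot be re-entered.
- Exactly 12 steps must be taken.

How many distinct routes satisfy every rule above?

36

Need simple routes of exactly 12 moves from (4,4) to (1,3) (Manhattan distance 4, so 4 moves are spent on a detour and 4 undoing it).
Branch systematically from the start, pruning whenever the remaining move budget drops below the Manhattan distance to (1,3) or differs from it in parity. Grouping the completions by first move — via (3,4): 19; via (4,3): 17 — and summing: 19 + 17 = 36.
That gives 36 routes.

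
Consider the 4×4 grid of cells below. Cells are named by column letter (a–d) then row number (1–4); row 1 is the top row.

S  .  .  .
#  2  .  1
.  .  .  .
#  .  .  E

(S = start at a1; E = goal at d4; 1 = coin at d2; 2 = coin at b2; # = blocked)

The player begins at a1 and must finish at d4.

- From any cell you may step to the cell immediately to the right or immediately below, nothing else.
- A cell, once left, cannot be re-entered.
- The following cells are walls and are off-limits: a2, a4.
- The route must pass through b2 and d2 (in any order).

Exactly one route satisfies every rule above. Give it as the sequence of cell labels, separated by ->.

a1 -> b1 -> b2 -> c2 -> d2 -> d3 -> d4

Moves only go right or down, so the column and row indices never decrease.
Route from a1: right 1 to b1, down 1 to b2, right 2 to d2, down 2 to d4 — 6 moves in all.
Check: all required cells visited.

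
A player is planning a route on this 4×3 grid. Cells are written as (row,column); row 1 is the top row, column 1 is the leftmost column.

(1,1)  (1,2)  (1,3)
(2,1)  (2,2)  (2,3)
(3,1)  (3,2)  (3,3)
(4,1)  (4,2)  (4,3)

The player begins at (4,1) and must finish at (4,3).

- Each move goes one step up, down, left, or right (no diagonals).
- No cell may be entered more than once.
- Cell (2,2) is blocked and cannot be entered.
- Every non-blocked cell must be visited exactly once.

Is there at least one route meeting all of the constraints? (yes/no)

yes

One route that works: (4,1) → (3,1) → (2,1) → (1,1) → (1,2) → (1,3) → (2,3) → (3,3) → (3,2) → (4,2) → (4,3).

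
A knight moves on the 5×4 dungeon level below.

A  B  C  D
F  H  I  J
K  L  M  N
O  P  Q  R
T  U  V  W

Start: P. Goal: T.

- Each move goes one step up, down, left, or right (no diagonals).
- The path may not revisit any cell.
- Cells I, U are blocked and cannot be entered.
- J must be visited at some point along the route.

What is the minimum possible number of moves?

12

Any route passes through J somewhere between P and T. Summing Manhattan distances along the two legs (P → J → T) gives a lower bound of 4 + 6 = 10 moves.
The shortest route satisfying every rule uses 12 moves: P → L → M → N → J → D → C → B → H → F → K → O → T.
The no-revisit rule (legs can't share cells) pushes the minimum above the 10-move bound; an exhaustive check rules out every length from 10 to 11, leaving 12 as the minimum.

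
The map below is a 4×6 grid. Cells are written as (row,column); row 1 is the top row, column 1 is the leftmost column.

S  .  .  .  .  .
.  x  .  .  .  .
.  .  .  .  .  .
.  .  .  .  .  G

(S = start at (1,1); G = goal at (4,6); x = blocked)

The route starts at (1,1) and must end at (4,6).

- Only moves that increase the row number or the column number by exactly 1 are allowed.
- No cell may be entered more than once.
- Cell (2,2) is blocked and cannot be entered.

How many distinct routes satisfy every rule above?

A right/down-only route from (1,1) to (4,6) makes exactly 3 down-moves and 5 right-moves in some order.
With no other constraints that would be C(8,3) = 56 routes.
Subtract routes through each blocked cell (inclusion–exclusion for overlaps): − through (2,2): 30 → 26.
That gives 26 routes.

26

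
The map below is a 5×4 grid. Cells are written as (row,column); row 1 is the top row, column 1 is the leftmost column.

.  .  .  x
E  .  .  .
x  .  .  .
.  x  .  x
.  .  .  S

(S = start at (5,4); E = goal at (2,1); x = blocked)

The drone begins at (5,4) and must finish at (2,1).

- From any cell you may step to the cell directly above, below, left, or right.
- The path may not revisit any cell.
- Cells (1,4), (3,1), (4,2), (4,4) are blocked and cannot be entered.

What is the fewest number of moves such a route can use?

6

The Manhattan distance from (5,4) to (2,1) is |5−2| + |4−1| = 6, so at least 6 moves are needed.
A route of 6 moves achieves this: (5,4) → (5,3) → (4,3) → (3,3) → (2,3) → (2,2) → (2,1).
Since 6 matches the lower bound, it is optimal.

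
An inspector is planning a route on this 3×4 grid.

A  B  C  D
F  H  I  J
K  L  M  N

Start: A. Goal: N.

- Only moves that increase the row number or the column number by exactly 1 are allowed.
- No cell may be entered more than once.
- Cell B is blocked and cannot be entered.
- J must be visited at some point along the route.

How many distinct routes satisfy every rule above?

1

A right/down-only route from A to N makes exactly 2 down-moves and 3 right-moves in some order.
With no other constraints that would be C(5,2) = 10 routes.
Split at J and multiply the segment counts (each segment already excludes blocked cells): A→J: 1; J→N: 1; product = 1.
That gives 1 route.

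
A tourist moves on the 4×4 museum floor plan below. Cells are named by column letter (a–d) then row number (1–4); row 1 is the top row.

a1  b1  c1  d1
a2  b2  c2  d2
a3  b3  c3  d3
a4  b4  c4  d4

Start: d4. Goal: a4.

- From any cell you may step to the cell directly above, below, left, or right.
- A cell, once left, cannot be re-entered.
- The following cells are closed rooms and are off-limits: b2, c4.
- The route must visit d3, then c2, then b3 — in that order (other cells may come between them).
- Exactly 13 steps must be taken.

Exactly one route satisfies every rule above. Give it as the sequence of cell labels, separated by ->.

d4 -> d3 -> c3 -> c2 -> d2 -> d1 -> c1 -> b1 -> a1 -> a2 -> a3 -> b3 -> b4 -> a4

The waypoints must appear in the order d3, c2, b3, with no cell reused.
Route from d4: up 1 to d3, left 1 to c3, up 1 to c2, right 1 to d2, up 1 to d1, left 3 to a1, down 2 to a3, right 1 to b3, down 1 to b4, left 1 to a4 — 13 moves in all.
Check: order respected (d3 at step 1, c2 at step 3, b3 at step 11); 13 moves as required.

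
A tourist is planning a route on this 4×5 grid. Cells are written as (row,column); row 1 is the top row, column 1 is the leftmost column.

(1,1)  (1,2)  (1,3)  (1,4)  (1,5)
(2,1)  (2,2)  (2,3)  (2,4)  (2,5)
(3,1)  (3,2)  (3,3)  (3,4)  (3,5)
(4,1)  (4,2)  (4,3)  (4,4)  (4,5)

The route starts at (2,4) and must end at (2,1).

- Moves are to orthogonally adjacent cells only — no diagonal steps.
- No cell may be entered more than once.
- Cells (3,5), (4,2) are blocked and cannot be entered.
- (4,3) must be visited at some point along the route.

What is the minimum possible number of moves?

Any route passes through (4,3) somewhere between (2,4) and (2,1). Summing Manhattan distances along the two legs ((2,4) → (4,3) → (2,1)) gives a lower bound of 3 + 4 = 7 moves.
A route of 7 moves achieves this: (2,4) → (3,4) → (4,4) → (4,3) → (3,3) → (2,3) → (2,2) → (2,1).
Since 7 matches the lower bound, it is optimal.

7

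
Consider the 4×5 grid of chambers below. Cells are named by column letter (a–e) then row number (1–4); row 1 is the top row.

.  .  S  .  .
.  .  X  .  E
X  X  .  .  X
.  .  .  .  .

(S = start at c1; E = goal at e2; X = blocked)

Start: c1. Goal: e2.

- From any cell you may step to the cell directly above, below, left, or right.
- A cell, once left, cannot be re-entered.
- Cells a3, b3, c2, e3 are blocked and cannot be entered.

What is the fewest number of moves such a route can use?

3

The Manhattan distance from c1 to e2 is |1−2| + |3−5| = 3, so at least 3 moves are needed.
A route of 3 moves achieves this: c1 → d1 → d2 → e2.
Since 3 matches the lower bound, it is optimal.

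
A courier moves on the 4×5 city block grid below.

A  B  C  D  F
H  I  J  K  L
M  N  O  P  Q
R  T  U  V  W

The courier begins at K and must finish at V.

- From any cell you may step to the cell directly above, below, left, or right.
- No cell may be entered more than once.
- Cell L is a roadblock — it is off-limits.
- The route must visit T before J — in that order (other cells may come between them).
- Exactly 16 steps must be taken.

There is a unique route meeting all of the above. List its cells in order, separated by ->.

The waypoints must appear in the order T, J, with no cell reused.
Route from K: up to D, 3× left (reaching A), 3× down (reaching R), right to T, 2× up (reaching I), right to J, down to O, 2× right (reaching Q), down to W, left to V — 16 moves in all.
Check: order respected (T at step 8, J at step 11); 16 moves as required.

K -> D -> C -> B -> A -> H -> M -> R -> T -> N -> I -> J -> O -> P -> Q -> W -> V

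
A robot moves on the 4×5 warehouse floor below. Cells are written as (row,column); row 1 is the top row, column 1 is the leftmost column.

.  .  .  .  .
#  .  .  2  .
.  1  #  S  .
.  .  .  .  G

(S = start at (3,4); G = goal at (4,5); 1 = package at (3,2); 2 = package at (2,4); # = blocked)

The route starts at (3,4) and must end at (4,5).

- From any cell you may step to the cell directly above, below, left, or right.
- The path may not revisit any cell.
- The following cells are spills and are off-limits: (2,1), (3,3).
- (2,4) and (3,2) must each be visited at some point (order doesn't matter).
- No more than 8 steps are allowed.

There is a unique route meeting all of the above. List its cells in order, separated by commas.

Any route must reach (2,4) and (3,2) and still end at (4,5) within 8 moves, so the order of the required stops is forced.
Route from (3,4): up to (2,4), 2× left (reaching (2,2)), 2× down (reaching (4,2)), 3× right (reaching (4,5)) — 8 moves in all.
Check: all required cells visited; 8 ≤ 8 moves.

(3,4), (2,4), (2,3), (2,2), (3,2), (4,2), (4,3), (4,4), (4,5)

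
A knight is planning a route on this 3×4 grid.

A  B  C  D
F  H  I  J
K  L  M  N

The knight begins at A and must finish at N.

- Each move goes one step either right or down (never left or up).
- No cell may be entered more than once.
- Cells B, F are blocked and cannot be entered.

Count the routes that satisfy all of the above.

0

A right/down-only route from A to N makes exactly 2 down-moves and 3 right-moves in some order.
With no other constraints that would be C(5,2) = 10 routes.
Subtract routes through each blocked cell (inclusion–exclusion for overlaps): − through B: 6 − through F: 4 → 0.
No route satisfies every constraint, so the count is 0.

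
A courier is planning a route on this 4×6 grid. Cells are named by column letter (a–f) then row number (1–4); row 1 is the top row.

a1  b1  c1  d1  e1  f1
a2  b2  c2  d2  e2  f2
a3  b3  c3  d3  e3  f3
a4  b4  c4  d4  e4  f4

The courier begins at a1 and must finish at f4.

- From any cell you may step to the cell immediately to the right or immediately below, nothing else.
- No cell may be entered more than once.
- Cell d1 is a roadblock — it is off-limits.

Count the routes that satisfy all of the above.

A right/down-only route from a1 to f4 makes exactly 3 down-moves and 5 right-moves in some order.
With no other constraints that would be C(8,3) = 56 routes.
Subtract routes through each blocked cell (inclusion–exclusion for overlaps): − through d1: 10 → 46.
That gives 46 routes.

46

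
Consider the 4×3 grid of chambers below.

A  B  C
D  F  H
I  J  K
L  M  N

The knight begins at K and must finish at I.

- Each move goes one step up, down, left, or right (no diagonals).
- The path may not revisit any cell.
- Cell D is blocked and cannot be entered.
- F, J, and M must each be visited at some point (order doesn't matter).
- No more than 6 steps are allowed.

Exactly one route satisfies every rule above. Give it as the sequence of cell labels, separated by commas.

The 6-move cap with required stops at F, J, M leaves no slack for detours.
Route from K: up 1 to H, left 1 to F, down 2 to M, left 1 to L, up 1 to I — 6 moves in all.
Check: all required cells visited; 6 ≤ 6 moves.

K, H, F, J, M, L, I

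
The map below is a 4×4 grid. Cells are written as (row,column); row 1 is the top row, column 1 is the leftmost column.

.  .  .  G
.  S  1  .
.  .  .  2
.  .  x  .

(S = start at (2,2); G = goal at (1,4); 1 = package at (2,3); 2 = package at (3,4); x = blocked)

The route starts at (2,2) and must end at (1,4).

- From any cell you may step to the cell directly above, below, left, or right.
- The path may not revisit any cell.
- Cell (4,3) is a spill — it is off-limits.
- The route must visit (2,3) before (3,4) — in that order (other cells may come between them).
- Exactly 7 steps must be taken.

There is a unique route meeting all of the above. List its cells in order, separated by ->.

(2,2) -> (1,2) -> (1,3) -> (2,3) -> (3,3) -> (3,4) -> (2,4) -> (1,4)

The waypoints must appear in the order (2,3), (3,4), with no cell reused.
Route from (2,2): up 1 to (1,2), right 1 to (1,3), down 2 to (3,3), right 1 to (3,4), up 2 to (1,4) — 7 moves in all.
Check: order respected (1 at step 3, 2 at step 5); 7 moves as required.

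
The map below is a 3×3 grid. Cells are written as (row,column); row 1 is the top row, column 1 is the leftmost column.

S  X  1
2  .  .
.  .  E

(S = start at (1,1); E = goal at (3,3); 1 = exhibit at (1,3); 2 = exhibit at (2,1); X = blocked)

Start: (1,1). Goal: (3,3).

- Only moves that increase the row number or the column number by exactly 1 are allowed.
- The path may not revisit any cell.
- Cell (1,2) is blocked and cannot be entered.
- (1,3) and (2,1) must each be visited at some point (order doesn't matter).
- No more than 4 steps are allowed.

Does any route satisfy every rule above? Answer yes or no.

no

(2,1) is below but to the left of (1,3): going (1,3) → (2,1) would need a leftward move and (2,1) → (1,3) an upward move, so no right/down-only route can visit both required cells.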